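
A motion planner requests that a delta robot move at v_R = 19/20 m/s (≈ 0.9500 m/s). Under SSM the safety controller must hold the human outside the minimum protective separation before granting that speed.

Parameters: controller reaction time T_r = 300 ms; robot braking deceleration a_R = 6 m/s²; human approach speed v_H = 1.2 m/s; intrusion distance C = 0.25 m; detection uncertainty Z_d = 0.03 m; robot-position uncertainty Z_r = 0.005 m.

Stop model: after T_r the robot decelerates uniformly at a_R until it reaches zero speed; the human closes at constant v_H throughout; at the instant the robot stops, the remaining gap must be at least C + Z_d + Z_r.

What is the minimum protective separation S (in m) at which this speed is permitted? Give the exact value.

S_min = 5737/4800 m = 1.1952 m

T_s = v_R/a_R = (19/20)/6 = 0.1583 s
reaction-phase robot travel = 0.9500·0.3000 = 0.2850 m
robot covers 0.9500·0.1583 − ½·6.0000·0.1583² = 0.0752 m while stopping
human closes 1.2000·0.4583 = 0.5500 m
C+Z_d+Z_r = 0.2500+0.0300+0.0050 = 0.2850 m
S_min ≈ 0.2850+0.0752+0.5500+0.2850  ⇒  S_min = 5737/4800 m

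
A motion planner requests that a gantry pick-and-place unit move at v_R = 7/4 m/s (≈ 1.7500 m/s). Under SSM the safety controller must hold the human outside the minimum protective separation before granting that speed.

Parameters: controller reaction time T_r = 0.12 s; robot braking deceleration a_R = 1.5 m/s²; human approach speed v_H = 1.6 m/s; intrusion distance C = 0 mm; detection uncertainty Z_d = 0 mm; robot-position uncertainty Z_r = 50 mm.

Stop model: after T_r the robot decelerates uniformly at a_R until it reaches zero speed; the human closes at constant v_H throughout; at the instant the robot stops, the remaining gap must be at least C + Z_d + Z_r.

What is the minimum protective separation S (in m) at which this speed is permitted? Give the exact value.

S_min = 6679/2000 m = 3.3395 m

T_s = v_R/a_R = (7/4)/(3/2) = 1.1667 s
reaction-phase robot travel = 1.7500·0.1200 = 0.2100 m
braking distance = 1.7500²/(2·1.5000) = 1.0208 m
person approaches 1.6000·(0.1200+1.1667) = 2.0587 m
C+Z_d+Z_r = 0.0000+0.0000+0.0500 = 0.0500 m
S_min ≈ 0.2100+1.0208+2.0587+0.0500  ⇒  S_min = 6679/2000 m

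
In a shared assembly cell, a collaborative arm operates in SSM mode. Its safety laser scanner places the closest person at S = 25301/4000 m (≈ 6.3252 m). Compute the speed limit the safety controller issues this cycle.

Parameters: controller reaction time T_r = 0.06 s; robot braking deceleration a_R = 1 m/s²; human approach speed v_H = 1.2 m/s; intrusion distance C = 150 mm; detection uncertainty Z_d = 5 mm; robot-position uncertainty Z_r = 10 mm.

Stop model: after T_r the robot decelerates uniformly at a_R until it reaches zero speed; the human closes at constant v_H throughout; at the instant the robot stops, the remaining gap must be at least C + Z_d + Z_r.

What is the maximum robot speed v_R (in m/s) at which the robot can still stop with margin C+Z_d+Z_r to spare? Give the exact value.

v_R_max = 49/20 m/s = 2.4500 m/s

collect terms ⇒ (1/2)·v_R² + (63/50)·v_R + (-24353/4000) = 0
  disc = (63/50)² − 4·(1/2)·(-24353/4000) = 137641/10000 ; √disc = 371/100
  v_R = (−(63/50) + 371/100) / (2·(1/2)) = 49/20 m/s
check:
stop time T_s = (49/20)/1 = 2.4500 s
reaction-phase robot travel = 2.4500·0.0600 = 0.1470 m
robot covers 2.4500·2.4500 − ½·1.0000·2.4500² = 3.0013 m while stopping
human closes 1.2000·2.5100 = 3.0120 m
margins: 0.1500+0.0050+0.0100 = 0.1650 m
sum ≈ 0.1470+3.0013+3.0120+0.1650 ≈ 6.3252 m = S ✓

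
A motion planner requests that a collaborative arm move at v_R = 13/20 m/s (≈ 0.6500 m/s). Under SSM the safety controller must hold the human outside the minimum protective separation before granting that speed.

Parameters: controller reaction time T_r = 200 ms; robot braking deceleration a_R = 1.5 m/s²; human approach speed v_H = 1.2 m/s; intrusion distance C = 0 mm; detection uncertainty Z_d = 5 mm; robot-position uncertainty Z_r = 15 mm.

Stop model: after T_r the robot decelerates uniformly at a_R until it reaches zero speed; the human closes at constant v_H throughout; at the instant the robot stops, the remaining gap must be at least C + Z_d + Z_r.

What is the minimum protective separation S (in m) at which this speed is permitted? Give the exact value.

S_min = 1261/1200 m = 1.0508 m

braking lasts T_s = (13/20)/(3/2) = 0.4333 s
robot in T_r: 0.6500·0.2000 = 0.1300 m
robot covers 0.6500·0.4333 − ½·1.5000·0.4333² = 0.1408 m while stopping
human over T_r+T_s: 1.2000·(0.2000+0.4333) = 0.7600 m
residual clearance needed = 0.0000+0.0050+0.0150 = 0.0200 m
S_min ≈ 0.1300+0.1408+0.7600+0.0200  ⇒  S_min = 1261/1200 m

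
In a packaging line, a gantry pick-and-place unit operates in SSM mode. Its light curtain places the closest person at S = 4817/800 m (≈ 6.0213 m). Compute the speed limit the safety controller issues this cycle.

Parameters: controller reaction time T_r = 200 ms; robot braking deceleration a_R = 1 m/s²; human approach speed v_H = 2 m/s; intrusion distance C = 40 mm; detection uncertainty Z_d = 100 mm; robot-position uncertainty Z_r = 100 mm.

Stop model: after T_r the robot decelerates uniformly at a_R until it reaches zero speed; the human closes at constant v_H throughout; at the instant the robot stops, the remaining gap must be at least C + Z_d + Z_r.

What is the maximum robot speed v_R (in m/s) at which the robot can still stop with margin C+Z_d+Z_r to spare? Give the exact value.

v_R_max = 7/4 m/s = 1.7500 m/s

quadratic (1/2)·v² + (11/5)·v + (-861/160) = 0
  disc = (11/5)² − 4·(1/2)·(-861/160) = 6241/400 ; √disc = 79/20
  v_R = (−(11/5) + 79/20) / (2·(1/2)) = 7/4 m/s
check:
stop time T_s = (7/4)/1 = 1.7500 s
reaction-phase robot travel = 1.7500·0.2000 = 0.3500 m
robot under decel: 1.7500²/(2·1.0000) = 1.5312 m
person approaches 2.0000·(0.2000+1.7500) = 3.9000 m
margins: 0.0400+0.1000+0.1000 = 0.2400 m
sum ≈ 0.3500+1.5312+3.9000+0.2400 ≈ 6.0213 m = S ✓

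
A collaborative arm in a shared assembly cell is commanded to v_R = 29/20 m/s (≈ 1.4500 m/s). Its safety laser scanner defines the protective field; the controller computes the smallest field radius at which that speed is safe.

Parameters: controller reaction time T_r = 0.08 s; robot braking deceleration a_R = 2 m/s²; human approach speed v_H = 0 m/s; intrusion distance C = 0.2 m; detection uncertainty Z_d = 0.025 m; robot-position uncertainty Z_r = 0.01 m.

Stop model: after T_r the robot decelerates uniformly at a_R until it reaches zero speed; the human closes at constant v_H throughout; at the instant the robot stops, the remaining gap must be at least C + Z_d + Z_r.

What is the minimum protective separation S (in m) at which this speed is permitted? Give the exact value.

S_min = 7013/8000 m = 0.8766 m

T_s = v_R/a_R = (29/20)/2 = 0.7250 s
reaction-phase robot travel = 1.4500·0.0800 = 0.1160 m
braking distance = 1.4500²/(2·2.0000) = 0.5256 m
human over T_r+T_s: 0.0000·(0.0800+0.7250) = 0.0000 m
C+Z_d+Z_r = 0.2000+0.0250+0.0100 = 0.2350 m
S_min ≈ 0.1160+0.5256+0.0000+0.2350  ⇒  S_min = 7013/8000 m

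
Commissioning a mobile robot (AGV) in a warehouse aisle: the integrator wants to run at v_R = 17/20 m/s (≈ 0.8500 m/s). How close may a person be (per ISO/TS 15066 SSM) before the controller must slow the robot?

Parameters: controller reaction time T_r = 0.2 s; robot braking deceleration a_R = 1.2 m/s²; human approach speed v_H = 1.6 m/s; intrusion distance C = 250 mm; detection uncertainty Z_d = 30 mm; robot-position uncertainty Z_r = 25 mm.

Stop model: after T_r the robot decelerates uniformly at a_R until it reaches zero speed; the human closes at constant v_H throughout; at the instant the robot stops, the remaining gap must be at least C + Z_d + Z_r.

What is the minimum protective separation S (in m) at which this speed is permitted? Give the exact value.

T_s = v_R/a_R = (17/20)/(6/5) = 0.7083 s
robot covers v_R·T_r = 0.8500·0.2000 = 0.1700 m before braking
robot covers 0.8500·0.7083 − ½·1.2000·0.7083² = 0.3010 m while stopping
human closes 1.6000·0.9083 = 1.4533 m
margins: 0.2500+0.0300+0.0250 = 0.3050 m
S_min ≈ 0.1700+0.3010+1.4533+0.3050  ⇒  S_min = 3567/1600 m

S_min = 3567/1600 m = 2.2294 m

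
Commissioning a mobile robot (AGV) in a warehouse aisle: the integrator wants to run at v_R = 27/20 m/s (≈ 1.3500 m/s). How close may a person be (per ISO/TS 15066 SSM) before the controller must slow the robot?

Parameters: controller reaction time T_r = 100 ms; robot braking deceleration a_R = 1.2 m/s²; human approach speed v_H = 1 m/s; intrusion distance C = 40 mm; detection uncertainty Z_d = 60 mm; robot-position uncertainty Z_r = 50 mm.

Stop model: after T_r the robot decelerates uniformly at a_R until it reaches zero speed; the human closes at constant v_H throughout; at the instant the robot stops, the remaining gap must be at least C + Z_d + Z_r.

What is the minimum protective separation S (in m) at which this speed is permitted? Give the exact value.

braking lasts T_s = (27/20)/(6/5) = 1.1250 s
robot in T_r: 1.3500·0.1000 = 0.1350 m
robot under decel: 1.3500²/(2·1.2000) = 0.7594 m
human over T_r+T_s: 1.0000·(0.1000+1.1250) = 1.2250 m
C+Z_d+Z_r = 0.0400+0.0600+0.0500 = 0.1500 m
S_min ≈ 0.1350+0.7594+1.2250+0.1500  ⇒  S_min = 3631/1600 m

S_min = 3631/1600 m = 2.2694 m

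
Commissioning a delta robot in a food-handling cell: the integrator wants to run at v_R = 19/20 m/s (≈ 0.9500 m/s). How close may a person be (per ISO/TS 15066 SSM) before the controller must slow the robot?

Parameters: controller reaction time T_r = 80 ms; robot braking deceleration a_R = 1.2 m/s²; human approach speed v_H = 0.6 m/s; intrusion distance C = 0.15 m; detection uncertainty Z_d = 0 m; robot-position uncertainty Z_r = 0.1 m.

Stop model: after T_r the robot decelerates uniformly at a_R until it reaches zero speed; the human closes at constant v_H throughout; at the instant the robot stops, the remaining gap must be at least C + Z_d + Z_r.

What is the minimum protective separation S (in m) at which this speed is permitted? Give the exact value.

S_min = 29401/24000 m = 1.2250 m

stop time T_s = (19/20)/(6/5) = 0.7917 s
robot in T_r: 0.9500·0.0800 = 0.0760 m
braking distance = 0.9500²/(2·1.2000) = 0.3760 m
human closes 0.6000·0.8717 = 0.5230 m
margins: 0.1500+0.0000+0.1000 = 0.2500 m
S_min ≈ 0.0760+0.3760+0.5230+0.2500  ⇒  S_min = 29401/24000 m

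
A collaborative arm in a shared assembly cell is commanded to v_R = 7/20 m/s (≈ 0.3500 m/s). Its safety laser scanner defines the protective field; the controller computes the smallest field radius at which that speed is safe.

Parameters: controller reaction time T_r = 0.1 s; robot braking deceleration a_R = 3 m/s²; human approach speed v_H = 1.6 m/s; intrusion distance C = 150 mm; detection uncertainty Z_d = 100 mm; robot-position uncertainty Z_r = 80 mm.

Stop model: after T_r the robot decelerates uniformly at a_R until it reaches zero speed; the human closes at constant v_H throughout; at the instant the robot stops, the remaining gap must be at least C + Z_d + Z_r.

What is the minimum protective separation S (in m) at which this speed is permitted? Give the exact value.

braking lasts T_s = (7/20)/3 = 0.1167 s
reaction-phase robot travel = 0.3500·0.1000 = 0.0350 m
robot covers 0.3500·0.1167 − ½·3.0000·0.1167² = 0.0204 m while stopping
person approaches 1.6000·(0.1000+0.1167) = 0.3467 m
C+Z_d+Z_r = 0.1500+0.1000+0.0800 = 0.3300 m
S_min ≈ 0.0350+0.0204+0.3467+0.3300  ⇒  S_min = 1757/2400 m

S_min = 1757/2400 m = 0.7321 m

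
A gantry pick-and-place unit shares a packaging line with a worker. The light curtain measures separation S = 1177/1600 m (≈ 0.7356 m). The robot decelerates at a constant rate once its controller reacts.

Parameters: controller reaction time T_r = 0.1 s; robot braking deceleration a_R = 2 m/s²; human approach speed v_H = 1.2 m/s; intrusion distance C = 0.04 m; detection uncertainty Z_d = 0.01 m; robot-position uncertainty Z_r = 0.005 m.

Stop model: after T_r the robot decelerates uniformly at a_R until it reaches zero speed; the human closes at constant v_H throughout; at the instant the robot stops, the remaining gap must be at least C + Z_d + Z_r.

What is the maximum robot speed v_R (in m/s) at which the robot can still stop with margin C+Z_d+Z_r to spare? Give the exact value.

collect terms ⇒ (1/4)·v_R² + (7/10)·v_R + (-897/1600) = 0
  disc = (7/10)² − 4·(1/4)·(-897/1600) = 1681/1600 ; √disc = 41/40
  v_R = (−(7/10) + 41/40) / (2·(1/4)) = 13/20 m/s
check:
T_s = v_R/a_R = (13/20)/2 = 0.3250 s
reaction-phase robot travel = 0.6500·0.1000 = 0.0650 m
braking distance = 0.6500²/(2·2.0000) = 0.1056 m
person approaches 1.2000·(0.1000+0.3250) = 0.5100 m
C+Z_d+Z_r = 0.0400+0.0100+0.0050 = 0.0550 m
sum ≈ 0.0650+0.1056+0.5100+0.0550 ≈ 0.7356 m = S ✓

v_R_max = 13/20 m/s = 0.6500 m/s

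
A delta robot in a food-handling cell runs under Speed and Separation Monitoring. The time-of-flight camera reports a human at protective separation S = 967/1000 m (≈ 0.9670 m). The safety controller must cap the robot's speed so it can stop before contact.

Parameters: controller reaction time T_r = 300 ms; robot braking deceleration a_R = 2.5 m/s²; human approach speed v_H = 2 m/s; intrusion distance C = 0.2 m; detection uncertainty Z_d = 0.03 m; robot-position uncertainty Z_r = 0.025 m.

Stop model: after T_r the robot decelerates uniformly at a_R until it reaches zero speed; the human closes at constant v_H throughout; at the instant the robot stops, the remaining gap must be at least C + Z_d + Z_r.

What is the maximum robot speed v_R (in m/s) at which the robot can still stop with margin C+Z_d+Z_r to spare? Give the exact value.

collect terms ⇒ (1/5)·v_R² + (11/10)·v_R + (-14/125) = 0
  disc = (11/10)² − 4·(1/5)·(-14/125) = 3249/2500 ; √disc = 57/50
  v_R = (−(11/10) + 57/50) / (2·(1/5)) = 1/10 m/s
check:
stop time T_s = (1/10)/(5/2) = 0.0400 s
robot covers v_R·T_r = 0.1000·0.3000 = 0.0300 m before braking
braking distance = 0.1000²/(2·2.5000) = 0.0020 m
person approaches 2.0000·(0.3000+0.0400) = 0.6800 m
C+Z_d+Z_r = 0.2000+0.0300+0.0250 = 0.2550 m
sum ≈ 0.0300+0.0020+0.6800+0.2550 ≈ 0.9670 m = S ✓

v_R_max = 1/10 m/s = 0.1000 m/s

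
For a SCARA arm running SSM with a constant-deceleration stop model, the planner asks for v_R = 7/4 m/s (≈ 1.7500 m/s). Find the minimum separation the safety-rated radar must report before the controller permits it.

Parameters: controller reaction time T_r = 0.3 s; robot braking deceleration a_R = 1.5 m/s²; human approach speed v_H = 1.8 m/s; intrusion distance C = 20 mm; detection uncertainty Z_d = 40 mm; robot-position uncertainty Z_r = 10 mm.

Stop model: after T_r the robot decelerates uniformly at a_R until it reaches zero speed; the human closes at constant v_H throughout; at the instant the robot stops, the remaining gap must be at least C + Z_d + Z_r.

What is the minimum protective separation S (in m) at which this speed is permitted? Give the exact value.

S_min = 5107/1200 m = 4.2558 m

braking lasts T_s = (7/4)/(3/2) = 1.1667 s
reaction-phase robot travel = 1.7500·0.3000 = 0.5250 m
robot covers 1.7500·1.1667 − ½·1.5000·1.1667² = 1.0208 m while stopping
person approaches 1.8000·(0.3000+1.1667) = 2.6400 m
C+Z_d+Z_r = 0.0200+0.0400+0.0100 = 0.0700 m
S_min ≈ 0.5250+1.0208+2.6400+0.0700  ⇒  S_min = 5107/1200 m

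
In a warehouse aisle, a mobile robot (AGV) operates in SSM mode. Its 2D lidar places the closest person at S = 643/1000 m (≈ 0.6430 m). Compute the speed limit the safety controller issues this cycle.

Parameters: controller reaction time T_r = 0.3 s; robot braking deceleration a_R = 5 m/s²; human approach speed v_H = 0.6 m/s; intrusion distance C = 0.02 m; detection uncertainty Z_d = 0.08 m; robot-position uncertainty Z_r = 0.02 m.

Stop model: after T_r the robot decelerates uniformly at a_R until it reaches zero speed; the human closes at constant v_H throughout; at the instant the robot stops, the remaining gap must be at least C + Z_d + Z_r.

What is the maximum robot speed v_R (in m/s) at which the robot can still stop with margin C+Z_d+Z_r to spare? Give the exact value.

collect terms ⇒ (1/10)·v_R² + (21/50)·v_R + (-343/1000) = 0
  disc = (21/50)² − 4·(1/10)·(-343/1000) = 196/625 ; √disc = 14/25
  v_R = (−(21/50) + 14/25) / (2·(1/10)) = 7/10 m/s
check:
stop time T_s = (7/10)/5 = 0.1400 s
robot covers v_R·T_r = 0.7000·0.3000 = 0.2100 m before braking
braking distance = 0.7000²/(2·5.0000) = 0.0490 m
human closes 0.6000·0.4400 = 0.2640 m
residual clearance needed = 0.0200+0.0800+0.0200 = 0.1200 m
sum ≈ 0.2100+0.0490+0.2640+0.1200 ≈ 0.6430 m = S ✓

v_R_max = 7/10 m/s = 0.7000 m/s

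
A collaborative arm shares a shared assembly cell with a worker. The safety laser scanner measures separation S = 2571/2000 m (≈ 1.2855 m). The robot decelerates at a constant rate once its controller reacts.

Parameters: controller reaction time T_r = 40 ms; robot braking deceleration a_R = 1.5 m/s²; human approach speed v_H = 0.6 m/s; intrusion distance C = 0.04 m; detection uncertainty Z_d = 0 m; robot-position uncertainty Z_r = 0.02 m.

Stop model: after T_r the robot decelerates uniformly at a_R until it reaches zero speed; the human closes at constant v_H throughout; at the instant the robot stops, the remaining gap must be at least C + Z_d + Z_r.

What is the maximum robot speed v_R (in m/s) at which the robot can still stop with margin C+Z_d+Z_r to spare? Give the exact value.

at the boundary: (1/3)·v² + (11/25)·v + (-2403/2000) = 0
  disc = (11/25)² − 4·(1/3)·(-2403/2000) = 4489/2500 ; √disc = 67/50
  v_R = (−(11/25) + 67/50) / (2·(1/3)) = 27/20 m/s
check:
braking lasts T_s = (27/20)/(3/2) = 0.9000 s
robot covers v_R·T_r = 1.3500·0.0400 = 0.0540 m before braking
robot under decel: 1.3500²/(2·1.5000) = 0.6075 m
person approaches 0.6000·(0.0400+0.9000) = 0.5640 m
residual clearance needed = 0.0400+0.0000+0.0200 = 0.0600 m
sum ≈ 0.0540+0.6075+0.5640+0.0600 ≈ 1.2855 m = S ✓

v_R_max = 27/20 m/s = 1.3500 m/s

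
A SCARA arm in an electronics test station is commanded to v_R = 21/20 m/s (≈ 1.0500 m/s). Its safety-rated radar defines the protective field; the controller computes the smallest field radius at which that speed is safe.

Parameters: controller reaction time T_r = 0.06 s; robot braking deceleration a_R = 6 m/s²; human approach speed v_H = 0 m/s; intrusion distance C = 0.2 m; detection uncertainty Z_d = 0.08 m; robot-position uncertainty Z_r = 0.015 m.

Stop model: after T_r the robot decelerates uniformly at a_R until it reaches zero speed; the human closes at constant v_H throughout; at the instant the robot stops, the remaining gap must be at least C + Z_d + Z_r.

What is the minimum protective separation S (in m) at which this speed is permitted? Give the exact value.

S_min = 3599/8000 m = 0.4499 m

braking lasts T_s = (21/20)/6 = 0.1750 s
reaction-phase robot travel = 1.0500·0.0600 = 0.0630 m
robot under decel: 1.0500²/(2·6.0000) = 0.0919 m
person approaches 0.0000·(0.0600+0.1750) = 0.0000 m
margins: 0.2000+0.0800+0.0150 = 0.2950 m
S_min ≈ 0.0630+0.0919+0.0000+0.2950  ⇒  S_min = 3599/8000 m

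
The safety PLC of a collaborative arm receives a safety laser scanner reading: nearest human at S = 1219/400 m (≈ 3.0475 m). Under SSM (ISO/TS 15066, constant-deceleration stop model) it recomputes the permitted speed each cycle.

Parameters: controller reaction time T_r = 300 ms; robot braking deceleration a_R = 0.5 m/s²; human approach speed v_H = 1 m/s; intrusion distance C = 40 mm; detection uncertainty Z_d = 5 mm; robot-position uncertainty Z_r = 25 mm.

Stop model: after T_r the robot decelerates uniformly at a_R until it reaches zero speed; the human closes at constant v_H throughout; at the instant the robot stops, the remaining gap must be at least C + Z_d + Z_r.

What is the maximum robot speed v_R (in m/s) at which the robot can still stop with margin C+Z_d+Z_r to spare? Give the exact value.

v_R_max = 17/20 m/s = 0.8500 m/s

collect terms ⇒ (1)·v_R² + (23/10)·v_R + (-1071/400) = 0
  disc = (23/10)² − 4·(1)·(-1071/400) = 16 ; √disc = 4
  v_R = (−(23/10) + 4) / (2·(1)) = 17/20 m/s
check:
braking lasts T_s = (17/20)/(1/2) = 1.7000 s
reaction-phase robot travel = 0.8500·0.3000 = 0.2550 m
robot under decel: 0.8500²/(2·0.5000) = 0.7225 m
human over T_r+T_s: 1.0000·(0.3000+1.7000) = 2.0000 m
residual clearance needed = 0.0400+0.0050+0.0250 = 0.0700 m
sum ≈ 0.2550+0.7225+2.0000+0.0700 ≈ 3.0475 m = S ✓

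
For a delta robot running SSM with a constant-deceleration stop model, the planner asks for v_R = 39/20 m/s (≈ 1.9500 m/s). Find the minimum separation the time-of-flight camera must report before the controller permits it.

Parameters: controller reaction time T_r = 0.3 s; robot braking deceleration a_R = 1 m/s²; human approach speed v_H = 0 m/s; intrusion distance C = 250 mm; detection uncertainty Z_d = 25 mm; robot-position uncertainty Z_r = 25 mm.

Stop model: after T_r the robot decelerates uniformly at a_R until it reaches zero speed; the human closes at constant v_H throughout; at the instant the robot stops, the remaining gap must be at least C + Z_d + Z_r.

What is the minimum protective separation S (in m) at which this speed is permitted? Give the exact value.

braking lasts T_s = (39/20)/1 = 1.9500 s
robot in T_r: 1.9500·0.3000 = 0.5850 m
robot under decel: 1.9500²/(2·1.0000) = 1.9013 m
person approaches 0.0000·(0.3000+1.9500) = 0.0000 m
margins: 0.2500+0.0250+0.0250 = 0.3000 m
S_min ≈ 0.5850+1.9013+0.0000+0.3000  ⇒  S_min = 2229/800 m

S_min = 2229/800 m = 2.7862 m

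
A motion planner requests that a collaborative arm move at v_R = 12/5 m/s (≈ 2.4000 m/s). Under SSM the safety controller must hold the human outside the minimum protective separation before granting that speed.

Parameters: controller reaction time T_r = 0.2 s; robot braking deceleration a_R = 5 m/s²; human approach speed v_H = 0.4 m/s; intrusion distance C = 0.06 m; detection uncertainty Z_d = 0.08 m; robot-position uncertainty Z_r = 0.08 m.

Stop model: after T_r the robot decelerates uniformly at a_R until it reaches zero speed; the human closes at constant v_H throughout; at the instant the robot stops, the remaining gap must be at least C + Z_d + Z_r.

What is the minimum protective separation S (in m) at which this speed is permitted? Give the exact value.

T_s = v_R/a_R = (12/5)/5 = 0.4800 s
robot in T_r: 2.4000·0.2000 = 0.4800 m
robot covers 2.4000·0.4800 − ½·5.0000·0.4800² = 0.5760 m while stopping
person approaches 0.4000·(0.2000+0.4800) = 0.2720 m
C+Z_d+Z_r = 0.0600+0.0800+0.0800 = 0.2200 m
S_min ≈ 0.4800+0.5760+0.2720+0.2200  ⇒  S_min = 387/250 m

S_min = 387/250 m = 1.5480 m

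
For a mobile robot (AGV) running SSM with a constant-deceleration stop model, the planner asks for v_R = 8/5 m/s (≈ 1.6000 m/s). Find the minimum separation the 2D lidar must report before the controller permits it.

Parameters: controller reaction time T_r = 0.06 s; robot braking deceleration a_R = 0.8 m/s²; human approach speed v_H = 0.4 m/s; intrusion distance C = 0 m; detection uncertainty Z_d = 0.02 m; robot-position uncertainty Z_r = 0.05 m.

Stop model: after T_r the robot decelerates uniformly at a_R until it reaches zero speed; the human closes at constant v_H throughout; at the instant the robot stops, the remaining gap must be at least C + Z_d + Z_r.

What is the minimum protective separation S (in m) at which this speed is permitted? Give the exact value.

braking lasts T_s = (8/5)/(4/5) = 2.0000 s
robot covers v_R·T_r = 1.6000·0.0600 = 0.0960 m before braking
braking distance = 1.6000²/(2·0.8000) = 1.6000 m
person approaches 0.4000·(0.0600+2.0000) = 0.8240 m
residual clearance needed = 0.0000+0.0200+0.0500 = 0.0700 m
S_min ≈ 0.0960+1.6000+0.8240+0.0700  ⇒  S_min = 259/100 m

S_min = 259/100 m = 2.5900 m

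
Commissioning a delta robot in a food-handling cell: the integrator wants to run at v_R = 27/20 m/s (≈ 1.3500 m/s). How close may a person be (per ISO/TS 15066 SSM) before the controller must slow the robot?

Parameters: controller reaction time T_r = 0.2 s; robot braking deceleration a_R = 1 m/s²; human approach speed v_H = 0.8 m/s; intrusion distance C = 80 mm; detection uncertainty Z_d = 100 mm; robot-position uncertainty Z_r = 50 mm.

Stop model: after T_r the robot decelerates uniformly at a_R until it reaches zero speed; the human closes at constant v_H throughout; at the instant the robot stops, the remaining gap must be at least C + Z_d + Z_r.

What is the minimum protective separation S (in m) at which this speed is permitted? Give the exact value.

S_min = 2121/800 m = 2.6513 m

T_s = v_R/a_R = (27/20)/1 = 1.3500 s
reaction-phase robot travel = 1.3500·0.2000 = 0.2700 m
braking distance = 1.3500²/(2·1.0000) = 0.9113 m
human closes 0.8000·1.5500 = 1.2400 m
margins: 0.0800+0.1000+0.0500 = 0.2300 m
S_min ≈ 0.2700+0.9113+1.2400+0.2300  ⇒  S_min = 2121/800 m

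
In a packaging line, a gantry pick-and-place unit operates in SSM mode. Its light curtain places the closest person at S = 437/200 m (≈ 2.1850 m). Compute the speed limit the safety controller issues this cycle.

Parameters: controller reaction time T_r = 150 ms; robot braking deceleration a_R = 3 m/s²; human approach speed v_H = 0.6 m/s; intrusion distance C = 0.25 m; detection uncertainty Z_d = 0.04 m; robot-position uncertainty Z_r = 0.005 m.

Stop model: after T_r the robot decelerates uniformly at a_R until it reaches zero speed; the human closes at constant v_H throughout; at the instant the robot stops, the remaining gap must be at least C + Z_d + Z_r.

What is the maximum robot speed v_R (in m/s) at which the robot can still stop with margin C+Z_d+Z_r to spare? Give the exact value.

v_R_max = 12/5 m/s = 2.4000 m/s

quadratic (1/6)·v² + (7/20)·v + (-9/5) = 0
  disc = (7/20)² − 4·(1/6)·(-9/5) = 529/400 ; √disc = 23/20
  v_R = (−(7/20) + 23/20) / (2·(1/6)) = 12/5 m/s
check:
braking lasts T_s = (12/5)/3 = 0.8000 s
robot in T_r: 2.4000·0.1500 = 0.3600 m
braking distance = 2.4000²/(2·3.0000) = 0.9600 m
human over T_r+T_s: 0.6000·(0.1500+0.8000) = 0.5700 m
C+Z_d+Z_r = 0.2500+0.0400+0.0050 = 0.2950 m
sum ≈ 0.3600+0.9600+0.5700+0.2950 ≈ 2.1850 m = S ✓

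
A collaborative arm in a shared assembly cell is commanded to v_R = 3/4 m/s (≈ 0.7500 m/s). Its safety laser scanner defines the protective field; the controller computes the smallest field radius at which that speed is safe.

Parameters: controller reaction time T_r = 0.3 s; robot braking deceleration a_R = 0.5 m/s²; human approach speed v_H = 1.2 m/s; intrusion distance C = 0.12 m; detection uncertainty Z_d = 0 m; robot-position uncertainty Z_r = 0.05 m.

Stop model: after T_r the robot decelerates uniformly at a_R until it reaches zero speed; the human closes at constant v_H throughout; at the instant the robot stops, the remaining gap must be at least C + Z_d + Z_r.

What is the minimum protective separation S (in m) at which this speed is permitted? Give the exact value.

S_min = 1247/400 m = 3.1175 m

braking lasts T_s = (3/4)/(1/2) = 1.5000 s
robot covers v_R·T_r = 0.7500·0.3000 = 0.2250 m before braking
robot under decel: 0.7500²/(2·0.5000) = 0.5625 m
human over T_r+T_s: 1.2000·(0.3000+1.5000) = 2.1600 m
C+Z_d+Z_r = 0.1200+0.0000+0.0500 = 0.1700 m
S_min ≈ 0.2250+0.5625+2.1600+0.1700  ⇒  S_min = 1247/400 m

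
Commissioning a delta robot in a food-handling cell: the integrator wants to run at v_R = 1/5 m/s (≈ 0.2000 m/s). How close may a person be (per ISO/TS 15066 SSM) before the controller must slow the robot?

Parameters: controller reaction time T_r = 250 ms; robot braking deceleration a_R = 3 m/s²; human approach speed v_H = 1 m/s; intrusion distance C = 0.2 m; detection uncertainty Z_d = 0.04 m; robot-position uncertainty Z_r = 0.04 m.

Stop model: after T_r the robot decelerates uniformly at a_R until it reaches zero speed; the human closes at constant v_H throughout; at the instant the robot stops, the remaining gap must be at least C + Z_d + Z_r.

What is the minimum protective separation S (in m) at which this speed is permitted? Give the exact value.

stop time T_s = (1/5)/3 = 0.0667 s
robot covers v_R·T_r = 0.2000·0.2500 = 0.0500 m before braking
braking distance = 0.2000²/(2·3.0000) = 0.0067 m
person approaches 1.0000·(0.2500+0.0667) = 0.3167 m
C+Z_d+Z_r = 0.2000+0.0400+0.0400 = 0.2800 m
S_min ≈ 0.0500+0.0067+0.3167+0.2800  ⇒  S_min = 49/75 m

S_min = 49/75 m = 0.6533 m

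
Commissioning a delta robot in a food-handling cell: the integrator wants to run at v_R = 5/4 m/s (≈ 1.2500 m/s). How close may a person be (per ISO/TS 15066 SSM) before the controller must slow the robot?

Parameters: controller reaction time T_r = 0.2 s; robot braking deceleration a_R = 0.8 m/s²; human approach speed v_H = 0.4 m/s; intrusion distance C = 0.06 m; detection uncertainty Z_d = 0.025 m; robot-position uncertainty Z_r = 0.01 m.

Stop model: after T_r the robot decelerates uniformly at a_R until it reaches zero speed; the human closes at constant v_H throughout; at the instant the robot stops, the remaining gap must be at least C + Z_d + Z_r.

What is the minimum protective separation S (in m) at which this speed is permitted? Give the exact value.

T_s = v_R/a_R = (5/4)/(4/5) = 1.5625 s
robot in T_r: 1.2500·0.2000 = 0.2500 m
robot covers 1.2500·1.5625 − ½·0.8000·1.5625² = 0.9766 m while stopping
human closes 0.4000·1.7625 = 0.7050 m
margins: 0.0600+0.0250+0.0100 = 0.0950 m
S_min ≈ 0.2500+0.9766+0.7050+0.0950  ⇒  S_min = 1297/640 m

S_min = 1297/640 m = 2.0266 m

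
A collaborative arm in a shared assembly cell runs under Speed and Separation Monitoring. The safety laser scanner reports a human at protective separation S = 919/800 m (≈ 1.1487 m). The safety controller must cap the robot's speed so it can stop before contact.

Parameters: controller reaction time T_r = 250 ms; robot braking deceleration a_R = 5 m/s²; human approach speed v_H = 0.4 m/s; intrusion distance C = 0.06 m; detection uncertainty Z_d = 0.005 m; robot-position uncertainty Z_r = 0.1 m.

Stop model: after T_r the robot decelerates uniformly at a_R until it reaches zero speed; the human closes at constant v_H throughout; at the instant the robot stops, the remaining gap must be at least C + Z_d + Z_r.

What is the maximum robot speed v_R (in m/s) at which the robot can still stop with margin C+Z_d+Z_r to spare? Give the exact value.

collect terms ⇒ (1/10)·v_R² + (33/100)·v_R + (-707/800) = 0
  disc = (33/100)² − 4·(1/10)·(-707/800) = 289/625 ; √disc = 17/25
  v_R = (−(33/100) + 17/25) / (2·(1/10)) = 7/4 m/s
check:
stop time T_s = (7/4)/5 = 0.3500 s
robot covers v_R·T_r = 1.7500·0.2500 = 0.4375 m before braking
robot under decel: 1.7500²/(2·5.0000) = 0.3063 m
human closes 0.4000·0.6000 = 0.2400 m
C+Z_d+Z_r = 0.0600+0.0050+0.1000 = 0.1650 m
sum ≈ 0.4375+0.3063+0.2400+0.1650 ≈ 1.1487 m = S ✓

v_R_max = 7/4 m/s = 1.7500 m/s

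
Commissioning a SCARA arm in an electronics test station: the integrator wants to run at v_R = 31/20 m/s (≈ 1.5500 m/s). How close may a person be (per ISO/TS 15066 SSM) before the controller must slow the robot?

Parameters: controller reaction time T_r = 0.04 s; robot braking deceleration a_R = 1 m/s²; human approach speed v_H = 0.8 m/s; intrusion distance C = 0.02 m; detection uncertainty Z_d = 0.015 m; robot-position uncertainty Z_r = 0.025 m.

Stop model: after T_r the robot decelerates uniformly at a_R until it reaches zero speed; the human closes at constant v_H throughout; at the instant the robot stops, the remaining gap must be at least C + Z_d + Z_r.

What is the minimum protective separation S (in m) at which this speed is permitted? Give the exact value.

T_s = v_R/a_R = (31/20)/1 = 1.5500 s
robot covers v_R·T_r = 1.5500·0.0400 = 0.0620 m before braking
robot under decel: 1.5500²/(2·1.0000) = 1.2012 m
human over T_r+T_s: 0.8000·(0.0400+1.5500) = 1.2720 m
margins: 0.0200+0.0150+0.0250 = 0.0600 m
S_min ≈ 0.0620+1.2012+1.2720+0.0600  ⇒  S_min = 10381/4000 m

S_min = 10381/4000 m = 2.5953 m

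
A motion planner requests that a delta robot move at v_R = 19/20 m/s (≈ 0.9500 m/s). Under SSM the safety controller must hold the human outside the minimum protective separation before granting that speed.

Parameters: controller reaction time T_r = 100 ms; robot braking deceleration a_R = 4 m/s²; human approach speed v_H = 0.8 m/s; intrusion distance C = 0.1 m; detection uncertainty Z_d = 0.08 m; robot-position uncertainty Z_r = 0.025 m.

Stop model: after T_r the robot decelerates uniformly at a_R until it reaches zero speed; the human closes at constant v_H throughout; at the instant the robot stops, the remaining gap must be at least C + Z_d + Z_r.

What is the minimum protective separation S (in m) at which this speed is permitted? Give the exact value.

S_min = 437/640 m = 0.6828 m

stop time T_s = (19/20)/4 = 0.2375 s
reaction-phase robot travel = 0.9500·0.1000 = 0.0950 m
robot covers 0.9500·0.2375 − ½·4.0000·0.2375² = 0.1128 m while stopping
person approaches 0.8000·(0.1000+0.2375) = 0.2700 m
residual clearance needed = 0.1000+0.0800+0.0250 = 0.2050 m
S_min ≈ 0.0950+0.1128+0.2700+0.2050  ⇒  S_min = 437/640 m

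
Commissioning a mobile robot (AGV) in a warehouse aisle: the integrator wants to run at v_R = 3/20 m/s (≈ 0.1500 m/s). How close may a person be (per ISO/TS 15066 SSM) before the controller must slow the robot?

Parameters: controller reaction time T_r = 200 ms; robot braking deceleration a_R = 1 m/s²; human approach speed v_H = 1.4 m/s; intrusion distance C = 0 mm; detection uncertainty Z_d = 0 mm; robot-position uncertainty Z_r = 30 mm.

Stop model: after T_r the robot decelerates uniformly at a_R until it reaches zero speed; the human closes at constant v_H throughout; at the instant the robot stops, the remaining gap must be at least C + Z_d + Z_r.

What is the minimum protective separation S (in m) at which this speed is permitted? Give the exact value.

S_min = 449/800 m = 0.5613 m

T_s = v_R/a_R = (3/20)/1 = 0.1500 s
reaction-phase robot travel = 0.1500·0.2000 = 0.0300 m
braking distance = 0.1500²/(2·1.0000) = 0.0112 m
human over T_r+T_s: 1.4000·(0.2000+0.1500) = 0.4900 m
margins: 0.0000+0.0000+0.0300 = 0.0300 m
S_min ≈ 0.0300+0.0112+0.4900+0.0300  ⇒  S_min = 449/800 m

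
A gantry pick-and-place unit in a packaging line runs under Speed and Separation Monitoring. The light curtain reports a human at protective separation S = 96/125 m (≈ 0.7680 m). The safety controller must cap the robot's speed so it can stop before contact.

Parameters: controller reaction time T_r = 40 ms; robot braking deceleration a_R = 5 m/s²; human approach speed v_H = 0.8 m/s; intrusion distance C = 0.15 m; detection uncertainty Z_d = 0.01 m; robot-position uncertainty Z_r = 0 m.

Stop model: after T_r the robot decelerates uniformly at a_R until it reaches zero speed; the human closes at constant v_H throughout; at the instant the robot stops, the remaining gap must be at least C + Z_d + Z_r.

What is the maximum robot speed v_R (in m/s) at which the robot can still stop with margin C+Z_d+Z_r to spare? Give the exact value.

at the boundary: (1/10)·v² + (1/5)·v + (-72/125) = 0
  disc = (1/5)² − 4·(1/10)·(-72/125) = 169/625 ; √disc = 13/25
  v_R = (−(1/5) + 13/25) / (2·(1/10)) = 8/5 m/s
check:
braking lasts T_s = (8/5)/5 = 0.3200 s
robot covers v_R·T_r = 1.6000·0.0400 = 0.0640 m before braking
robot under decel: 1.6000²/(2·5.0000) = 0.2560 m
person approaches 0.8000·(0.0400+0.3200) = 0.2880 m
margins: 0.1500+0.0100+0.0000 = 0.1600 m
sum ≈ 0.0640+0.2560+0.2880+0.1600 ≈ 0.7680 m = S ✓

v_R_max = 8/5 m/s = 1.6000 m/s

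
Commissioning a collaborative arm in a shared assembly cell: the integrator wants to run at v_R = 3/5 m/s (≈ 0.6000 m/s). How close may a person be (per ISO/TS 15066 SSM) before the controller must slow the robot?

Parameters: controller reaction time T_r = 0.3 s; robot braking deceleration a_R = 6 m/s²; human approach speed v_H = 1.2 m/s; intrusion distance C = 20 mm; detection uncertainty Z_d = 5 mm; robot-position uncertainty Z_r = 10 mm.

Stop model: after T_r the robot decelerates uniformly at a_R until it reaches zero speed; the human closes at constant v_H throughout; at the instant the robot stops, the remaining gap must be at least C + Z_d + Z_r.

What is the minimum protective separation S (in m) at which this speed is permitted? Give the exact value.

stop time T_s = (3/5)/6 = 0.1000 s
reaction-phase robot travel = 0.6000·0.3000 = 0.1800 m
braking distance = 0.6000²/(2·6.0000) = 0.0300 m
human closes 1.2000·0.4000 = 0.4800 m
residual clearance needed = 0.0200+0.0050+0.0100 = 0.0350 m
S_min ≈ 0.1800+0.0300+0.4800+0.0350  ⇒  S_min = 29/40 m

S_min = 29/40 m = 0.7250 m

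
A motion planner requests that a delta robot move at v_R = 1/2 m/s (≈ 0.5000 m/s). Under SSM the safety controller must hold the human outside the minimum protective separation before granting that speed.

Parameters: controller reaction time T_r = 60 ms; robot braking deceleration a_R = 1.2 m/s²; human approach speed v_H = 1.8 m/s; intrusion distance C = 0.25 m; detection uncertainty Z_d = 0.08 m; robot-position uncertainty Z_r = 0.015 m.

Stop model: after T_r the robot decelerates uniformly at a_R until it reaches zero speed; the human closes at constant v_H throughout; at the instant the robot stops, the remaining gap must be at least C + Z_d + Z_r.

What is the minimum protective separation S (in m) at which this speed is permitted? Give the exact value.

S_min = 8023/6000 m = 1.3372 m

stop time T_s = (1/2)/(6/5) = 0.4167 s
robot in T_r: 0.5000·0.0600 = 0.0300 m
robot under decel: 0.5000²/(2·1.2000) = 0.1042 m
person approaches 1.8000·(0.0600+0.4167) = 0.8580 m
C+Z_d+Z_r = 0.2500+0.0800+0.0150 = 0.3450 m
S_min ≈ 0.0300+0.1042+0.8580+0.3450  ⇒  S_min = 8023/6000 m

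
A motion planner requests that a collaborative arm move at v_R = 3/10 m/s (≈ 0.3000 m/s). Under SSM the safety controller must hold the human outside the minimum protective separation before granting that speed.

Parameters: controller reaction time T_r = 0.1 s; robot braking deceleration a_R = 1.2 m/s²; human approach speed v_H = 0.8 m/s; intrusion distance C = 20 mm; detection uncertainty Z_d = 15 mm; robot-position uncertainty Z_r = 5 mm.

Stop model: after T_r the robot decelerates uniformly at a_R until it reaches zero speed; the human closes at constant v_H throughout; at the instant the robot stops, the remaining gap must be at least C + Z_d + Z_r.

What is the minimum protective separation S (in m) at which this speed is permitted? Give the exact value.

S_min = 31/80 m = 0.3875 m

stop time T_s = (3/10)/(6/5) = 0.2500 s
robot in T_r: 0.3000·0.1000 = 0.0300 m
robot under decel: 0.3000²/(2·1.2000) = 0.0375 m
person approaches 0.8000·(0.1000+0.2500) = 0.2800 m
margins: 0.0200+0.0150+0.0050 = 0.0400 m
S_min ≈ 0.0300+0.0375+0.2800+0.0400  ⇒  S_min = 31/80 m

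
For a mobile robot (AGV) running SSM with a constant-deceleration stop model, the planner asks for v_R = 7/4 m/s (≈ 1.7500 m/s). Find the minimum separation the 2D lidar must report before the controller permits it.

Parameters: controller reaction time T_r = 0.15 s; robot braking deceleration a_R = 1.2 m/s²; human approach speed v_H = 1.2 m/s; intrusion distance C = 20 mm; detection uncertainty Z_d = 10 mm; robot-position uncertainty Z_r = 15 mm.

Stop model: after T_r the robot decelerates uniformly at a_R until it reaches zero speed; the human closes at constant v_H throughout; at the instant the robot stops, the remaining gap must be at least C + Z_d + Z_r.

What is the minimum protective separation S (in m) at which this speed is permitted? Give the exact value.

S_min = 3373/960 m = 3.5135 m

T_s = v_R/a_R = (7/4)/(6/5) = 1.4583 s
reaction-phase robot travel = 1.7500·0.1500 = 0.2625 m
robot under decel: 1.7500²/(2·1.2000) = 1.2760 m
person approaches 1.2000·(0.1500+1.4583) = 1.9300 m
margins: 0.0200+0.0100+0.0150 = 0.0450 m
S_min ≈ 0.2625+1.2760+1.9300+0.0450  ⇒  S_min = 3373/960 m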